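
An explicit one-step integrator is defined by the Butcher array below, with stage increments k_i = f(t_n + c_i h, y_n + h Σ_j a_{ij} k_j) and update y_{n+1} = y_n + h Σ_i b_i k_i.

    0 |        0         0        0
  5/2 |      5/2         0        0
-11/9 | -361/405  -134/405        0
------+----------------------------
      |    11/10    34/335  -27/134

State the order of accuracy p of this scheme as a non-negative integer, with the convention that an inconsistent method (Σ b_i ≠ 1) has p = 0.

3

b = (11/10, 34/335, -27/134)
c = (0, 5/2, -11/9)
Ac = (0, 0, -67/81)
Σ b_i: 11/10·1 + 34/335·1 + (-27/134)·1 = 1 ✓
b·c: 34/335·5/2 + (-27/134)·(-11/9) = 1/2 ✓
b·c²: 34/335·25/4 + (-27/134)·121/81 = 1/3 ✓
b·Ac: (-27/134)·(-67/81) = 1/6 ✓; 3 stages ⇒ order 3.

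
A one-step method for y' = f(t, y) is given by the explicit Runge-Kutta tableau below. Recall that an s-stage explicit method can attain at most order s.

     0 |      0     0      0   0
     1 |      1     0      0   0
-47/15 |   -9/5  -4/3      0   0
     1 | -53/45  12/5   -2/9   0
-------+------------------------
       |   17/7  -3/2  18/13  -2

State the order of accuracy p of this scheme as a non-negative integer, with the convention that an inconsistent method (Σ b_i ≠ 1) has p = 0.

0

b = (17/7, -3/2, 18/13, -2)
c = (0, 1, -47/15, 1)
Ac = (0, 0, -4/3, 418/135)
Σ b_i: 17/7·1 + (-3/2)·1 + 18/13·1 + (-2)·1 = 57/182 ≠ 1 ⇒ order 0.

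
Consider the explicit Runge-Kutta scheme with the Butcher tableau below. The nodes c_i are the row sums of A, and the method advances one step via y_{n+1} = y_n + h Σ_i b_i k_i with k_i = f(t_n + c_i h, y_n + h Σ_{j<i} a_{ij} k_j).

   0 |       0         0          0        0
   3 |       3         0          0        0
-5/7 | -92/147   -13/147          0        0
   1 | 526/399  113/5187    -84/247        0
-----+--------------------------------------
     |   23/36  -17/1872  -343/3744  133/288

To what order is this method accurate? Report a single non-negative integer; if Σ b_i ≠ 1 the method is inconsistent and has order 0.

b = (23/36, -17/1872, -343/3744, 133/288)
c = (0, 3, -5/7, 1)
Ac = (0, 0, -13/49, 41/133)
Σ b_i: 23/36·1 + (-17/1872)·1 + (-343/3744)·1 + 133/288·1 = 1 ✓
b·c: (-17/1872)·3 + (-343/3744)·(-5/7) + 133/288·1 = 1/2 ✓
b·c²: (-17/1872)·9 + (-343/3744)·25/49 + 133/288·1 = 1/3 ✓
b·Ac: (-343/3744)·(-13/49) + 133/288·41/133 = 1/6 ✓
b·c³: (-17/1872)·27 + (-343/3744)·(-125/343) + 133/288·1 = 1/4 ✓
b·(c∘Ac): (-343/3744)·65/343 + 133/288·41/133 = 1/8 ✓
b·Ac²: (-343/3744)·(-39/49) + 133/288·3/133 = 1/12 ✓
b·A²c: 133/288·12/133 = 1/24 ✓; 4 stages ⇒ order 4.

4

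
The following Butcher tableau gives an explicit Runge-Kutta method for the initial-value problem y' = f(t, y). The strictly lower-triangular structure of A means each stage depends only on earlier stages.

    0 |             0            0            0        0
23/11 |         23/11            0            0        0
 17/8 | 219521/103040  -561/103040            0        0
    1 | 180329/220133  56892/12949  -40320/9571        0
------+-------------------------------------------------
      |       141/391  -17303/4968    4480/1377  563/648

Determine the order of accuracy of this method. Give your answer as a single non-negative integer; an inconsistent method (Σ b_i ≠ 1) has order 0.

4

b = (141/391, -17303/4968, 4480/1377, 563/648)
c = (0, 23/11, 17/8, 1)
Ac = (0, 0, -51/4480, 132/563)
Σ b_i: 141/391·1 + (-17303/4968)·1 + 4480/1377·1 + 563/648·1 = 1 ✓
b·c: (-17303/4968)·23/11 + 4480/1377·17/8 + 563/648·1 = 1/2 ✓
b·c²: (-17303/4968)·529/121 + 4480/1377·289/64 + 563/648·1 = 1/3 ✓
b·Ac: 4480/1377·(-51/4480) + 563/648·132/563 = 1/6 ✓
b·c³: (-17303/4968)·12167/1331 + 4480/1377·4913/512 + 563/648·1 = 1/4 ✓
b·(c∘Ac): 4480/1377·(-867/35840) + 563/648·132/563 = 1/8 ✓
b·Ac²: 4480/1377·(-1173/49280) + 563/648·1146/6193 = 1/12 ✓
b·A²c: 563/648·27/563 = 1/24 ✓; 4 stages ⇒ order 4.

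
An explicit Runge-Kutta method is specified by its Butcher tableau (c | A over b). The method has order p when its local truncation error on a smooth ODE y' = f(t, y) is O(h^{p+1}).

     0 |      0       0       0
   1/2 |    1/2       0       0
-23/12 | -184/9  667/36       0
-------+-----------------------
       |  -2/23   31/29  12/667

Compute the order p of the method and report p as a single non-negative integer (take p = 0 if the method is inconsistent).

b = (-2/23, 31/29, 12/667)
c = (0, 1/2, -23/12)
Ac = (0, 0, 667/72)
Σ b_i: (-2/23)·1 + 31/29·1 + 12/667·1 = 1 ✓
b·c: 31/29·1/2 + 12/667·(-23/12) = 1/2 ✓
b·c²: 31/29·1/4 + 12/667·529/144 = 1/3 ✓
b·Ac: 12/667·667/72 = 1/6 ✓; 3 stages ⇒ order 3.

3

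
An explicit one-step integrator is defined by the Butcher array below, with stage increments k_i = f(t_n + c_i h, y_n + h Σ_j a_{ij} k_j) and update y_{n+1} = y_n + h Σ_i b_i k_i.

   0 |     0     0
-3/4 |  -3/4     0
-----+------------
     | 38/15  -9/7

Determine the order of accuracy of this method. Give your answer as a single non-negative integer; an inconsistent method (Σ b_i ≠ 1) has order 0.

0

b = (38/15, -9/7)
c = (0, -3/4)
Σ b_i: 38/15·1 + (-9/7)·1 = 131/105 ≠ 1 ⇒ order 0.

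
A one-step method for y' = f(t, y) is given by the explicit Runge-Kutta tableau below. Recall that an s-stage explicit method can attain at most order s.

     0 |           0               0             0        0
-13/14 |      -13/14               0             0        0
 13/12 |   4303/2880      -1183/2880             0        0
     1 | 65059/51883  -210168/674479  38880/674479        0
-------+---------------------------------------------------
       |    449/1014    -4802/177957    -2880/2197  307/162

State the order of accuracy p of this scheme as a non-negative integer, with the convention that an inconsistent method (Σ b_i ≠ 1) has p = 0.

b = (449/1014, -4802/177957, -2880/2197, 307/162)
c = (0, -13/14, 13/12, 1)
Ac = (0, 0, 2197/5760, 108/307)
Σ b_i: 449/1014·1 + (-4802/177957)·1 + (-2880/2197)·1 + 307/162·1 = 1 ✓
b·c: (-4802/177957)·(-13/14) + (-2880/2197)·13/12 + 307/162·1 = 1/2 ✓
b·c²: (-4802/177957)·169/196 + (-2880/2197)·169/144 + 307/162·1 = 1/3 ✓
b·Ac: (-2880/2197)·2197/5760 + 307/162·108/307 = 1/6 ✓
b·c³: (-4802/177957)·(-2197/2744) + (-2880/2197)·2197/1728 + 307/162·1 = 1/4 ✓
b·(c∘Ac): (-2880/2197)·28561/69120 + 307/162·108/307 = 1/8 ✓
b·Ac²: (-2880/2197)·(-28561/80640) + 307/162·(-432/2149) = 1/12 ✓
b·A²c: 307/162·27/1228 = 1/24 ✓; 4 stages ⇒ order 4.

4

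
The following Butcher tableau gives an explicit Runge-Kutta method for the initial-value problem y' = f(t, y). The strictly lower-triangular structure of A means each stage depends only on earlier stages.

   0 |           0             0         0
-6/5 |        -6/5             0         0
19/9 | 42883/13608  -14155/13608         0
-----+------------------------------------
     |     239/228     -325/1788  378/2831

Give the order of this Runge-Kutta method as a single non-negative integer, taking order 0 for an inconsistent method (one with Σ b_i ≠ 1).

b = (239/228, -325/1788, 378/2831)
c = (0, -6/5, 19/9)
Ac = (0, 0, 2831/2268)
Σ b_i: 239/228·1 + (-325/1788)·1 + 378/2831·1 = 1 ✓
b·c: (-325/1788)·(-6/5) + 378/2831·19/9 = 1/2 ✓
b·c²: (-325/1788)·36/25 + 378/2831·361/81 = 1/3 ✓
b·Ac: 378/2831·2831/2268 = 1/6 ✓; 3 stages ⇒ order 3.

3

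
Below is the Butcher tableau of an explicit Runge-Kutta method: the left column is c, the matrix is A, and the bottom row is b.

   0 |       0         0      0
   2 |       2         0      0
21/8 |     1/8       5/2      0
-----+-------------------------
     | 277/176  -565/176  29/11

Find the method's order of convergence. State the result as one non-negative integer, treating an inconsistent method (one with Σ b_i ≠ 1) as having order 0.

b = (277/176, -565/176, 29/11)
c = (0, 2, 21/8)
Ac = (0, 0, 5)
Σ b_i: 277/176·1 + (-565/176)·1 + 29/11·1 = 1 ✓
b·c: (-565/176)·2 + 29/11·21/8 = 1/2 ✓
b·c²: (-565/176)·4 + 29/11·441/64 = 3749/704 ≠ 1/3 ⇒ order 2.
b·Ac: 29/11·5 = 145/11 ≠ 1/6

2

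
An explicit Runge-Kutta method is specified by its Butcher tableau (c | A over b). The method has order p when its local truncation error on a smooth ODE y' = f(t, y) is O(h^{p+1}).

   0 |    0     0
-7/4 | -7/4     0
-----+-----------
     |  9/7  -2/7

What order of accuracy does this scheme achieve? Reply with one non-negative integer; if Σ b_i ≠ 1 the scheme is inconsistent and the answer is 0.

2

b = (9/7, -2/7)
c = (0, -7/4)
Σ b_i: 9/7·1 + (-2/7)·1 = 1 ✓
b·c: (-2/7)·(-7/4) = 1/2 ✓; 2 stages ⇒ order 2.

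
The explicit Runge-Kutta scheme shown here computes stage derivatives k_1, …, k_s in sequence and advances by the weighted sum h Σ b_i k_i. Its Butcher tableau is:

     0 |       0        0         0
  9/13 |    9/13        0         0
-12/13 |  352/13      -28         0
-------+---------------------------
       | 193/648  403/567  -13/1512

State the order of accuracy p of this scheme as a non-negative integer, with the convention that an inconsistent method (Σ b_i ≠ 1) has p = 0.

b = (193/648, 403/567, -13/1512)
c = (0, 9/13, -12/13)
Ac = (0, 0, -252/13)
Σ b_i: 193/648·1 + 403/567·1 + (-13/1512)·1 = 1 ✓
b·c: 403/567·9/13 + (-13/1512)·(-12/13) = 1/2 ✓
b·c²: 403/567·81/169 + (-13/1512)·144/169 = 1/3 ✓
b·Ac: (-13/1512)·(-252/13) = 1/6 ✓; 3 stages ⇒ order 3.

3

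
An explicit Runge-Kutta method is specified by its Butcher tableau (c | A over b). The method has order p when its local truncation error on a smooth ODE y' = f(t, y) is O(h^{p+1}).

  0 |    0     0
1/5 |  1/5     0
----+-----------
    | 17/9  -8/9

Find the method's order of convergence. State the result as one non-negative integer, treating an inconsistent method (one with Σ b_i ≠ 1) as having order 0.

1

b = (17/9, -8/9)
c = (0, 1/5)
Σ b_i: 17/9·1 + (-8/9)·1 = 1 ✓
b·c: (-8/9)·1/5 = -8/45 ≠ 1/2 ⇒ order 1.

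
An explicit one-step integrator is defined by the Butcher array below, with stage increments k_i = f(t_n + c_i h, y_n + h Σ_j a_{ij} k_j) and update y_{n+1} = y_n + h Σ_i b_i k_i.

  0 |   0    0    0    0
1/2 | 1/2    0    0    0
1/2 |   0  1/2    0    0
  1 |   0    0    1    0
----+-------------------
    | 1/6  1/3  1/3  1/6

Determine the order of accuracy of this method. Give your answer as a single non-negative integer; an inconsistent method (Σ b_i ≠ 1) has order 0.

4

b = (1/6, 1/3, 1/3, 1/6)
c = (0, 1/2, 1/2, 1)
Ac = (0, 0, 1/4, 1/2)
Σ b_i: 1/6·1 + 1/3·1 + 1/3·1 + 1/6·1 = 1 ✓
b·c: 1/3·1/2 + 1/3·1/2 + 1/6·1 = 1/2 ✓
b·c²: 1/3·1/4 + 1/3·1/4 + 1/6·1 = 1/3 ✓
b·Ac: 1/3·1/4 + 1/6·1/2 = 1/6 ✓
b·c³: 1/3·1/8 + 1/3·1/8 + 1/6·1 = 1/4 ✓
b·(c∘Ac): 1/3·1/8 + 1/6·1/2 = 1/8 ✓
b·Ac²: 1/3·1/8 + 1/6·1/4 = 1/12 ✓
b·A²c: 1/6·1/4 = 1/24 ✓; 4 stages ⇒ order 4.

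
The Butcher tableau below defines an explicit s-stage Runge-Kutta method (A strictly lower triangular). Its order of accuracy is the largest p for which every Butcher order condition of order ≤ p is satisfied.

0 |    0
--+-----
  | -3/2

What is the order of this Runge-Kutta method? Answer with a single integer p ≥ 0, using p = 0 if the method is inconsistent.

0

b = (-3/2)
c = (0)
Σ b_i: (-3/2)·1 = -3/2 ≠ 1 ⇒ order 0.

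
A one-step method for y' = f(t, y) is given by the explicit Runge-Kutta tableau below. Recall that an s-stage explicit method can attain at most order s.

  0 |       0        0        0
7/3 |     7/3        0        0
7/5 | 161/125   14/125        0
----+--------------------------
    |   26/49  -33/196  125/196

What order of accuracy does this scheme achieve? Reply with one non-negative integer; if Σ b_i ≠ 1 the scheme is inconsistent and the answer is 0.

3

b = (26/49, -33/196, 125/196)
c = (0, 7/3, 7/5)
Ac = (0, 0, 98/375)
Σ b_i: 26/49·1 + (-33/196)·1 + 125/196·1 = 1 ✓
b·c: (-33/196)·7/3 + 125/196·7/5 = 1/2 ✓
b·c²: (-33/196)·49/9 + 125/196·49/25 = 1/3 ✓
b·Ac: 125/196·98/375 = 1/6 ✓; 3 stages ⇒ order 3.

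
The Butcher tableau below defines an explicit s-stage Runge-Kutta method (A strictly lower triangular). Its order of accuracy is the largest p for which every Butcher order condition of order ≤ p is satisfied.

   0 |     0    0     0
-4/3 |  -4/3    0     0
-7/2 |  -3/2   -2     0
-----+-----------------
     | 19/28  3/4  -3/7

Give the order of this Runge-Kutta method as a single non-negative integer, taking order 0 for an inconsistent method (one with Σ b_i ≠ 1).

2

b = (19/28, 3/4, -3/7)
c = (0, -4/3, -7/2)
Ac = (0, 0, 8/3)
Σ b_i: 19/28·1 + 3/4·1 + (-3/7)·1 = 1 ✓
b·c: 3/4·(-4/3) + (-3/7)·(-7/2) = 1/2 ✓
b·c²: 3/4·16/9 + (-3/7)·49/4 = -47/12 ≠ 1/3 ⇒ order 2.
b·Ac: (-3/7)·8/3 = -8/7 ≠ 1/6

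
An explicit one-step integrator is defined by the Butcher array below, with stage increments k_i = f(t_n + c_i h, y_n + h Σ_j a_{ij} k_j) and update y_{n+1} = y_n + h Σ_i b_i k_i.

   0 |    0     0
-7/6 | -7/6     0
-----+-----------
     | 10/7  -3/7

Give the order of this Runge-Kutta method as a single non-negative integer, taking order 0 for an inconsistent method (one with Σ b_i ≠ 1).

b = (10/7, -3/7)
c = (0, -7/6)
Σ b_i: 10/7·1 + (-3/7)·1 = 1 ✓
b·c: (-3/7)·(-7/6) = 1/2 ✓; 2 stages ⇒ order 2.

2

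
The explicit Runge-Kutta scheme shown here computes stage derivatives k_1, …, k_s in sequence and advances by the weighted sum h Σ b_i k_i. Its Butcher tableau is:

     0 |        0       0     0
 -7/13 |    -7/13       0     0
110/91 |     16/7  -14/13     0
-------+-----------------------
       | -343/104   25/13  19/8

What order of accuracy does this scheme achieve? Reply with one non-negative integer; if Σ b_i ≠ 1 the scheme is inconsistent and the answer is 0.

1

b = (-343/104, 25/13, 19/8)
c = (0, -7/13, 110/91)
Ac = (0, 0, 98/169)
Σ b_i: (-343/104)·1 + 25/13·1 + 19/8·1 = 1 ✓
b·c: 25/13·(-7/13) + 19/8·110/91 = 8685/4732 ≠ 1/2 ⇒ order 1.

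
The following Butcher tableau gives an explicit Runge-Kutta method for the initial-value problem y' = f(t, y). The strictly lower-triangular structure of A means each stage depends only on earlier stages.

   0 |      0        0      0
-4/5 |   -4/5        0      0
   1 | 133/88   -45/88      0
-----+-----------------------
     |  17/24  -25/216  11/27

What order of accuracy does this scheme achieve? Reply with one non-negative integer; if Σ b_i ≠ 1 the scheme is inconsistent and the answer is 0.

3

b = (17/24, -25/216, 11/27)
c = (0, -4/5, 1)
Ac = (0, 0, 9/22)
Σ b_i: 17/24·1 + (-25/216)·1 + 11/27·1 = 1 ✓
b·c: (-25/216)·(-4/5) + 11/27·1 = 1/2 ✓
b·c²: (-25/216)·16/25 + 11/27·1 = 1/3 ✓
b·Ac: 11/27·9/22 = 1/6 ✓; 3 stages ⇒ order 3.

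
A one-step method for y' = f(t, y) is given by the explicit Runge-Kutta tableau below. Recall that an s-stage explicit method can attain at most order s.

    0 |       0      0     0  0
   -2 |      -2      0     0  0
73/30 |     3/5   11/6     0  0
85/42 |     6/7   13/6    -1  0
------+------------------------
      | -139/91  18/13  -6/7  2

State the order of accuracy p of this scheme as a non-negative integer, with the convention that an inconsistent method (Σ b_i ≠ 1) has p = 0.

1

b = (-139/91, 18/13, -6/7, 2)
c = (0, -2, 73/30, 85/42)
Ac = (0, 0, -11/3, -203/30)
Σ b_i: (-139/91)·1 + 18/13·1 + (-6/7)·1 + 2·1 = 1 ✓
b·c: 18/13·(-2) + (-6/7)·73/30 + 2·85/42 = -1102/1365 ≠ 1/2 ⇒ order 1.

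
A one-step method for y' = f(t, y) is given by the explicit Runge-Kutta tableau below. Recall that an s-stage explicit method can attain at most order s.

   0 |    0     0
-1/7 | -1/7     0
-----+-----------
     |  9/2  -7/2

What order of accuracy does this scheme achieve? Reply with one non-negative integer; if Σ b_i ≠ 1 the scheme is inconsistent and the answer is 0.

2

b = (9/2, -7/2)
c = (0, -1/7)
Σ b_i: 9/2·1 + (-7/2)·1 = 1 ✓
b·c: (-7/2)·(-1/7) = 1/2 ✓; 2 stages ⇒ order 2.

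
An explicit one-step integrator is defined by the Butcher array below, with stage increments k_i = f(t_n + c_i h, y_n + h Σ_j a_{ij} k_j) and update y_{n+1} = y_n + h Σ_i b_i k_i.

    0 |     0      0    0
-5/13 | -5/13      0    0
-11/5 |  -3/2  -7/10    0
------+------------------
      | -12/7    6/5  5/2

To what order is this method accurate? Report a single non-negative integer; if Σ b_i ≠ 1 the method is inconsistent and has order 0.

0

b = (-12/7, 6/5, 5/2)
c = (0, -5/13, -11/5)
Ac = (0, 0, 7/26)
Σ b_i: (-12/7)·1 + 6/5·1 + 5/2·1 = 139/70 ≠ 1 ⇒ order 0.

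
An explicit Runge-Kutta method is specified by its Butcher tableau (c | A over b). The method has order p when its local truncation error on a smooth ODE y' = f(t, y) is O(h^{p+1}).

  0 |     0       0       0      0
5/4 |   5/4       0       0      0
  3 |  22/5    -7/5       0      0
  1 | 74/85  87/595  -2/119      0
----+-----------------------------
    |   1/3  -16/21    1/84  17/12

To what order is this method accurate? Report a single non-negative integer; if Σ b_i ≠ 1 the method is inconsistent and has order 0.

b = (1/3, -16/21, 1/84, 17/12)
c = (0, 5/4, 3, 1)
Ac = (0, 0, -7/4, 9/68)
Σ b_i: 1/3·1 + (-16/21)·1 + 1/84·1 + 17/12·1 = 1 ✓
b·c: (-16/21)·5/4 + 1/84·3 + 17/12·1 = 1/2 ✓
b·c²: (-16/21)·25/16 + 1/84·9 + 17/12·1 = 1/3 ✓
b·Ac: 1/84·(-7/4) + 17/12·9/68 = 1/6 ✓
b·c³: (-16/21)·125/64 + 1/84·27 + 17/12·1 = 1/4 ✓
b·(c∘Ac): 1/84·(-21/4) + 17/12·9/68 = 1/8 ✓
b·Ac²: 1/84·(-35/16) + 17/12·21/272 = 1/12 ✓
b·A²c: 17/12·1/34 = 1/24 ✓; 4 stages ⇒ order 4.

4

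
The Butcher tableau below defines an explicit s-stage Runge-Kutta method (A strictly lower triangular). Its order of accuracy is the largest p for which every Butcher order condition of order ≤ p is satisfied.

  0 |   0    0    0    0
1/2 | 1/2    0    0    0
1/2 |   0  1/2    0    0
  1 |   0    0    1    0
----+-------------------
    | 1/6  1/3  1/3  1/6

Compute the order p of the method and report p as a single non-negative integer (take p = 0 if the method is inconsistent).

4

b = (1/6, 1/3, 1/3, 1/6)
c = (0, 1/2, 1/2, 1)
Ac = (0, 0, 1/4, 1/2)
Σ b_i: 1/6·1 + 1/3·1 + 1/3·1 + 1/6·1 = 1 ✓
b·c: 1/3·1/2 + 1/3·1/2 + 1/6·1 = 1/2 ✓
b·c²: 1/3·1/4 + 1/3·1/4 + 1/6·1 = 1/3 ✓
b·Ac: 1/3·1/4 + 1/6·1/2 = 1/6 ✓
b·c³: 1/3·1/8 + 1/3·1/8 + 1/6·1 = 1/4 ✓
b·(c∘Ac): 1/3·1/8 + 1/6·1/2 = 1/8 ✓
b·Ac²: 1/3·1/8 + 1/6·1/4 = 1/12 ✓
b·A²c: 1/6·1/4 = 1/24 ✓; 4 stages ⇒ order 4.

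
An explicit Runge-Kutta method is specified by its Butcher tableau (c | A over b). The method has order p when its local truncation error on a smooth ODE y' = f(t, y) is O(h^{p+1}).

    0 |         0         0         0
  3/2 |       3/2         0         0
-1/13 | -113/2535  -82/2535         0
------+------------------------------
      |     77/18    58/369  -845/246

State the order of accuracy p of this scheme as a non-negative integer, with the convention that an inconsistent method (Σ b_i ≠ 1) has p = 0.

3

b = (77/18, 58/369, -845/246)
c = (0, 3/2, -1/13)
Ac = (0, 0, -41/845)
Σ b_i: 77/18·1 + 58/369·1 + (-845/246)·1 = 1 ✓
b·c: 58/369·3/2 + (-845/246)·(-1/13) = 1/2 ✓
b·c²: 58/369·9/4 + (-845/246)·1/169 = 1/3 ✓
b·Ac: (-845/246)·(-41/845) = 1/6 ✓; 3 stages ⇒ order 3.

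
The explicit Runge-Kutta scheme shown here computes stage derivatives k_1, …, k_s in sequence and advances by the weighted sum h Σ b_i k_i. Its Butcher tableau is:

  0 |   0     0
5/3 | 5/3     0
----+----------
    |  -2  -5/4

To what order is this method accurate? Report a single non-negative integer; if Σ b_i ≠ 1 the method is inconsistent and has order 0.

0

b = (-2, -5/4)
c = (0, 5/3)
Σ b_i: (-2)·1 + (-5/4)·1 = -13/4 ≠ 1 ⇒ order 0.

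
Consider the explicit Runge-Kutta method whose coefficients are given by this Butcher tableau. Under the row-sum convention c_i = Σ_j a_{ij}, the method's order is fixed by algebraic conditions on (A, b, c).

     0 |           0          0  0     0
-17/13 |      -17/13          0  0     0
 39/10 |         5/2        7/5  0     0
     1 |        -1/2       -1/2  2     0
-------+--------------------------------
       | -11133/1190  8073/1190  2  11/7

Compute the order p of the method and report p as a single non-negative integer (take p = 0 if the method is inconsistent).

2

b = (-11133/1190, 8073/1190, 2, 11/7)
c = (0, -17/13, 39/10, 1)
Ac = (0, 0, -119/65, 1099/130)
Σ b_i: (-11133/1190)·1 + 8073/1190·1 + 2·1 + 11/7·1 = 1 ✓
b·c: 8073/1190·(-17/13) + 2·39/10 + 11/7·1 = 1/2 ✓
b·c²: 8073/1190·289/169 + 2·1521/100 + 11/7·1 = 99173/2275 ≠ 1/3 ⇒ order 2.
b·Ac: 2·(-119/65) + 11/7·1099/130 = 1251/130 ≠ 1/6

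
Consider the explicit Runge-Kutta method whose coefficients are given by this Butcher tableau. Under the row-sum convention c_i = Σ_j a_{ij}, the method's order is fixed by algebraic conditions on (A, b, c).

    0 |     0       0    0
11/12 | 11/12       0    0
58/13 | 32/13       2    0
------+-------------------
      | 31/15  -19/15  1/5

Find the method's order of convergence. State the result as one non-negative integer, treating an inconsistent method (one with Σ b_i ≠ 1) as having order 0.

1

b = (31/15, -19/15, 1/5)
c = (0, 11/12, 58/13)
Ac = (0, 0, 11/6)
Σ b_i: 31/15·1 + (-19/15)·1 + 1/5·1 = 1 ✓
b·c: (-19/15)·11/12 + 1/5·58/13 = -629/2340 ≠ 1/2 ⇒ order 1.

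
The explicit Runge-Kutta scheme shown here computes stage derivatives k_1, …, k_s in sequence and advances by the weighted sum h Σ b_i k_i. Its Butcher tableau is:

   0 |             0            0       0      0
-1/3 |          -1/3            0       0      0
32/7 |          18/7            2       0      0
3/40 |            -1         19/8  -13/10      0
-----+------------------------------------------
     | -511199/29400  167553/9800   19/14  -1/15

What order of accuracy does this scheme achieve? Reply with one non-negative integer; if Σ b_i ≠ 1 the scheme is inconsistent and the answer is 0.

2

b = (-511199/29400, 167553/9800, 19/14, -1/15)
c = (0, -1/3, 32/7, 3/40)
Ac = (0, 0, -2/3, -5657/840)
Σ b_i: (-511199/29400)·1 + 167553/9800·1 + 19/14·1 + (-1/15)·1 = 1 ✓
b·c: 167553/9800·(-1/3) + 19/14·32/7 + (-1/15)·3/40 = 1/2 ✓
b·c²: 167553/9800·1/9 + 19/14·1024/49 + (-1/15)·9/1600 = 83035731/2744000 ≠ 1/3 ⇒ order 2.
b·Ac: 19/14·(-2/3) + (-1/15)·(-5657/840) = -5743/12600 ≠ 1/6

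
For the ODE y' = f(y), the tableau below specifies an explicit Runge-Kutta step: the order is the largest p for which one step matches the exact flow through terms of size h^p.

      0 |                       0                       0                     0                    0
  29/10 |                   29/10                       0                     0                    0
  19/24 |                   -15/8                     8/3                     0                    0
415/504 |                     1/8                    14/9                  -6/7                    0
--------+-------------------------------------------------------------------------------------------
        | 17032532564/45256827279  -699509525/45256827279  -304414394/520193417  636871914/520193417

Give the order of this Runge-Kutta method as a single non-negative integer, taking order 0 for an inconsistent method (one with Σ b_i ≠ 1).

3

b = (17032532564/45256827279, -699509525/45256827279, -304414394/520193417, 636871914/520193417)
c = (0, 29/10, 19/24, 415/504)
Ac = (0, 0, 116/15, 4829/1260)
Σ b_i: 17032532564/45256827279·1 + (-699509525/45256827279)·1 + (-304414394/520193417)·1 + 636871914/520193417·1 = 1 ✓
b·c: (-699509525/45256827279)·29/10 + (-304414394/520193417)·19/24 + 636871914/520193417·415/504 = 1/2 ✓
b·c²: (-699509525/45256827279)·841/100 + (-304414394/520193417)·361/576 + 636871914/520193417·172225/254016 = 1/3 ✓
b·Ac: (-304414394/520193417)·116/15 + 636871914/520193417·4829/1260 = 1/6 ✓
b·c³: (-699509525/45256827279)·24389/1000 + (-304414394/520193417)·6859/13824 + 636871914/520193417·71473375/128024064 = 763628026219/47191946790240 ≠ 1/4 ⇒ order 3.
b·(c∘Ac): (-304414394/520193417)·551/90 + 636871914/520193417·400807/127008 = 11689881327/41615473360 ≠ 1/8
b·Ac²: (-304414394/520193417)·1682/75 + 636871914/520193417·632269/50400 = 279016957129/124846420080 ≠ 1/12
b·A²c: 636871914/520193417·(-232/35) = -21107754864/2600967085 ≠ 1/24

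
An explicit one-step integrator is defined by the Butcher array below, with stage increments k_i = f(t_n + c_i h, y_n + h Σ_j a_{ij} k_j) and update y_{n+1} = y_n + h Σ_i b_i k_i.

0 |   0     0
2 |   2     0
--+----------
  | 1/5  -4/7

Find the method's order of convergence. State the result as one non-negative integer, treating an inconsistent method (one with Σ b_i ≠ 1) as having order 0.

0

b = (1/5, -4/7)
c = (0, 2)
Σ b_i: 1/5·1 + (-4/7)·1 = -13/35 ≠ 1 ⇒ order 0.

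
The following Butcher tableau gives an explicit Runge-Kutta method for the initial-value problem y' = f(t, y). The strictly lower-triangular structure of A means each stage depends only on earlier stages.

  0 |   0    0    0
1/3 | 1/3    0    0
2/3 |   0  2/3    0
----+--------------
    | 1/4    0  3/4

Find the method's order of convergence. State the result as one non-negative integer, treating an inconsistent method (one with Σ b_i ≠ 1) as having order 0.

3

b = (1/4, 0, 3/4)
c = (0, 1/3, 2/3)
Ac = (0, 0, 2/9)
Σ b_i: 1/4·1 + 3/4·1 = 1 ✓
b·c: 3/4·2/3 = 1/2 ✓
b·c²: 3/4·4/9 = 1/3 ✓
b·Ac: 3/4·2/9 = 1/6 ✓; 3 stages ⇒ order 3.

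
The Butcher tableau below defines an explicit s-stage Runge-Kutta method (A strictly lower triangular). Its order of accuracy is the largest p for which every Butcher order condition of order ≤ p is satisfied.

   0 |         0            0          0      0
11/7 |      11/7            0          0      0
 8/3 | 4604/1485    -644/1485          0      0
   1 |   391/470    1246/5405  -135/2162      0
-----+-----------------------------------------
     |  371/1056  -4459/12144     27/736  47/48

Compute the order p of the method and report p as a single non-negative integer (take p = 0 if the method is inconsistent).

4

b = (371/1056, -4459/12144, 27/736, 47/48)
c = (0, 11/7, 8/3, 1)
Ac = (0, 0, -92/135, 46/235)
Σ b_i: 371/1056·1 + (-4459/12144)·1 + 27/736·1 + 47/48·1 = 1 ✓
b·c: (-4459/12144)·11/7 + 27/736·8/3 + 47/48·1 = 1/2 ✓
b·c²: (-4459/12144)·121/49 + 27/736·64/9 + 47/48·1 = 1/3 ✓
b·Ac: 27/736·(-92/135) + 47/48·46/235 = 1/6 ✓
b·c³: (-4459/12144)·1331/343 + 27/736·512/27 + 47/48·1 = 1/4 ✓
b·(c∘Ac): 27/736·(-736/405) + 47/48·46/235 = 1/8 ✓
b·Ac²: 27/736·(-1012/945) + 47/48·206/1645 = 1/12 ✓
b·A²c: 47/48·2/47 = 1/24 ✓; 4 stages ⇒ order 4.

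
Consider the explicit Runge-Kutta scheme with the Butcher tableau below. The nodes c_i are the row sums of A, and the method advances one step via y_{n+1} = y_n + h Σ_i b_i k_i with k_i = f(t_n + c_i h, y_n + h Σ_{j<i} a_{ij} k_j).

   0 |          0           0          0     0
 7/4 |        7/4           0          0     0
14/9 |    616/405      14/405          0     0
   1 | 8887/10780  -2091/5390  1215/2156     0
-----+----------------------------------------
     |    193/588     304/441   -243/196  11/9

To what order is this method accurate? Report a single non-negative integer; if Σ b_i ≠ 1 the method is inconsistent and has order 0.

b = (193/588, 304/441, -243/196, 11/9)
c = (0, 7/4, 14/9, 1)
Ac = (0, 0, 49/810, 87/440)
Σ b_i: 193/588·1 + 304/441·1 + (-243/196)·1 + 11/9·1 = 1 ✓
b·c: 304/441·7/4 + (-243/196)·14/9 + 11/9·1 = 1/2 ✓
b·c²: 304/441·49/16 + (-243/196)·196/81 + 11/9·1 = 1/3 ✓
b·Ac: (-243/196)·49/810 + 11/9·87/440 = 1/6 ✓
b·c³: 304/441·343/64 + (-243/196)·2744/729 + 11/9·1 = 1/4 ✓
b·(c∘Ac): (-243/196)·343/3645 + 11/9·87/440 = 1/8 ✓
b·Ac²: (-243/196)·343/3240 + 11/9·309/1760 = 1/12 ✓
b·A²c: 11/9·3/88 = 1/24 ✓; 4 stages ⇒ order 4.

4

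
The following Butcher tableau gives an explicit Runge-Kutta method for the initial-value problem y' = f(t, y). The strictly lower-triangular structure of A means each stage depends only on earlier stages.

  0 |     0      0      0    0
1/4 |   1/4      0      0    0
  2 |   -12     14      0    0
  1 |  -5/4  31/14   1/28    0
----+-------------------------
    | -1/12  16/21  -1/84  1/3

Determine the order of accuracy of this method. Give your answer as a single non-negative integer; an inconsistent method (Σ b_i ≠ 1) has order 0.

b = (-1/12, 16/21, -1/84, 1/3)
c = (0, 1/4, 2, 1)
Ac = (0, 0, 7/2, 5/8)
Σ b_i: (-1/12)·1 + 16/21·1 + (-1/84)·1 + 1/3·1 = 1 ✓
b·c: 16/21·1/4 + (-1/84)·2 + 1/3·1 = 1/2 ✓
b·c²: 16/21·1/16 + (-1/84)·4 + 1/3·1 = 1/3 ✓
b·Ac: (-1/84)·7/2 + 1/3·5/8 = 1/6 ✓
b·c³: 16/21·1/64 + (-1/84)·8 + 1/3·1 = 1/4 ✓
b·(c∘Ac): (-1/84)·7 + 1/3·5/8 = 1/8 ✓
b·Ac²: (-1/84)·7/8 + 1/3·9/32 = 1/12 ✓
b·A²c: 1/3·1/8 = 1/24 ✓; 4 stages ⇒ order 4.

4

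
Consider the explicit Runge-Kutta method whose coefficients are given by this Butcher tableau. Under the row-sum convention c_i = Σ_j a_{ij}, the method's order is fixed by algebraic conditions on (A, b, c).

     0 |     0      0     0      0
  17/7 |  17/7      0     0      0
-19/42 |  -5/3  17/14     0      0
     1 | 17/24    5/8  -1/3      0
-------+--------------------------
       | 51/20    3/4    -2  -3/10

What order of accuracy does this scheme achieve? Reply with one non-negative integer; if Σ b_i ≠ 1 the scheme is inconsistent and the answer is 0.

b = (51/20, 3/4, -2, -3/10)
c = (0, 17/7, -19/42, 1)
Ac = (0, 0, 289/98, 841/504)
Σ b_i: 51/20·1 + 3/4·1 + (-2)·1 + (-3/10)·1 = 1 ✓
b·c: 3/4·17/7 + (-2)·(-19/42) + (-3/10)·1 = 1019/420 ≠ 1/2 ⇒ order 1.

1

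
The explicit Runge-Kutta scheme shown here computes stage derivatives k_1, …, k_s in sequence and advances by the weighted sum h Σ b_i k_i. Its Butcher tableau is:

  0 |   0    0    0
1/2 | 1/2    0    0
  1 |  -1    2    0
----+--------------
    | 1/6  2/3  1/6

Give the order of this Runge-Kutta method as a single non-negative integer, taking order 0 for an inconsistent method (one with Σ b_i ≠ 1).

b = (1/6, 2/3, 1/6)
c = (0, 1/2, 1)
Ac = (0, 0, 1)
Σ b_i: 1/6·1 + 2/3·1 + 1/6·1 = 1 ✓
b·c: 2/3·1/2 + 1/6·1 = 1/2 ✓
b·c²: 2/3·1/4 + 1/6·1 = 1/3 ✓
b·Ac: 1/6·1 = 1/6 ✓; 3 stages ⇒ order 3.

3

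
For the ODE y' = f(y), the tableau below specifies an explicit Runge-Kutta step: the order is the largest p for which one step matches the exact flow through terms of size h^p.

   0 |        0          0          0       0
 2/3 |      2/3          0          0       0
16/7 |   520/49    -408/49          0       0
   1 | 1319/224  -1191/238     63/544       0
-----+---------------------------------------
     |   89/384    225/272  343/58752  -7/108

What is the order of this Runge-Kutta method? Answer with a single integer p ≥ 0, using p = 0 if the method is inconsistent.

b = (89/384, 225/272, 343/58752, -7/108)
c = (0, 2/3, 16/7, 1)
Ac = (0, 0, -272/49, -43/14)
Σ b_i: 89/384·1 + 225/272·1 + 343/58752·1 + (-7/108)·1 = 1 ✓
b·c: 225/272·2/3 + 343/58752·16/7 + (-7/108)·1 = 1/2 ✓
b·c²: 225/272·4/9 + 343/58752·256/49 + (-7/108)·1 = 1/3 ✓
b·Ac: 343/58752·(-272/49) + (-7/108)·(-43/14) = 1/6 ✓
b·c³: 225/272·8/27 + 343/58752·4096/343 + (-7/108)·1 = 1/4 ✓
b·(c∘Ac): 343/58752·(-4352/343) + (-7/108)·(-43/14) = 1/8 ✓
b·Ac²: 343/58752·(-544/147) + (-7/108)·(-34/21) = 1/12 ✓
b·A²c: (-7/108)·(-9/14) = 1/24 ✓; 4 stages ⇒ order 4.

4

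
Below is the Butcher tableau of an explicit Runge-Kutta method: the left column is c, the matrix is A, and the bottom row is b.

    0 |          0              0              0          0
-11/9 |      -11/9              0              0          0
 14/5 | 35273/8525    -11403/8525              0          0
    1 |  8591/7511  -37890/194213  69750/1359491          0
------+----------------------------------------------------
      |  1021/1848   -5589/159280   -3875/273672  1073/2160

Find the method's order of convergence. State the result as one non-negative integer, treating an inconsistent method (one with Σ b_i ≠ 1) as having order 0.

4

b = (1021/1848, -5589/159280, -3875/273672, 1073/2160)
c = (0, -11/9, 14/5, 1)
Ac = (0, 0, 1267/775, 410/1073)
Σ b_i: 1021/1848·1 + (-5589/159280)·1 + (-3875/273672)·1 + 1073/2160·1 = 1 ✓
b·c: (-5589/159280)·(-11/9) + (-3875/273672)·14/5 + 1073/2160·1 = 1/2 ✓
b·c²: (-5589/159280)·121/81 + (-3875/273672)·196/25 + 1073/2160·1 = 1/3 ✓
b·Ac: (-3875/273672)·1267/775 + 1073/2160·410/1073 = 1/6 ✓
b·c³: (-5589/159280)·(-1331/729) + (-3875/273672)·2744/125 + 1073/2160·1 = 1/4 ✓
b·(c∘Ac): (-3875/273672)·17738/3875 + 1073/2160·410/1073 = 1/8 ✓
b·Ac²: (-3875/273672)·(-13937/6975) + 1073/2160·1070/9657 = 1/12 ✓
b·A²c: 1073/2160·90/1073 = 1/24 ✓; 4 stages ⇒ order 4.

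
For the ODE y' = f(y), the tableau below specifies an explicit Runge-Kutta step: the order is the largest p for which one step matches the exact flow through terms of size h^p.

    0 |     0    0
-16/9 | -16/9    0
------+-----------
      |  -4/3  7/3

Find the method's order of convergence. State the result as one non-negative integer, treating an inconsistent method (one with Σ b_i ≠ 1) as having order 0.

1

b = (-4/3, 7/3)
c = (0, -16/9)
Σ b_i: (-4/3)·1 + 7/3·1 = 1 ✓
b·c: 7/3·(-16/9) = -112/27 ≠ 1/2 ⇒ order 1.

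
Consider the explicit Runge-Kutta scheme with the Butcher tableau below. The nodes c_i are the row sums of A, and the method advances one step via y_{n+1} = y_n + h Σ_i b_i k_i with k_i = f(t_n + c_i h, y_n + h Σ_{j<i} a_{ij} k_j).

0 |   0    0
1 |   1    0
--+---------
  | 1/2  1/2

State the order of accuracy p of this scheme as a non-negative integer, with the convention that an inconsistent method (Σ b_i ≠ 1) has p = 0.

b = (1/2, 1/2)
c = (0, 1)
Σ b_i: 1/2·1 + 1/2·1 = 1 ✓
b·c: 1/2·1 = 1/2 ✓; 2 stages ⇒ order 2.

2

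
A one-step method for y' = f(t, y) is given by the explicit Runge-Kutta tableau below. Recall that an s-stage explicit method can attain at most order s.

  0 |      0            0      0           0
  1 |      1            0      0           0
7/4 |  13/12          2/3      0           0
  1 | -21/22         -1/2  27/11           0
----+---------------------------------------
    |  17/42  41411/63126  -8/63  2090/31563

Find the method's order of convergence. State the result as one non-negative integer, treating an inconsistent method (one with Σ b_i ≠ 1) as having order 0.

3

b = (17/42, 41411/63126, -8/63, 2090/31563)
c = (0, 1, 7/4, 1)
Ac = (0, 0, 2/3, 167/44)
Σ b_i: 17/42·1 + 41411/63126·1 + (-8/63)·1 + 2090/31563·1 = 1 ✓
b·c: 41411/63126·1 + (-8/63)·7/4 + 2090/31563·1 = 1/2 ✓
b·c²: 41411/63126·1 + (-8/63)·49/16 + 2090/31563·1 = 1/3 ✓
b·Ac: (-8/63)·2/3 + 2090/31563·167/44 = 1/6 ✓
b·c³: 41411/63126·1 + (-8/63)·343/64 + 2090/31563·1 = 1/24 ≠ 1/4 ⇒ order 3.
b·(c∘Ac): (-8/63)·7/6 + 2090/31563·167/44 = 13/126 ≠ 1/8
b·Ac²: (-8/63)·2/3 + 2090/31563·1235/176 = 1523/4008 ≠ 1/12
b·A²c: 2090/31563·18/11 = 380/3507 ≠ 1/24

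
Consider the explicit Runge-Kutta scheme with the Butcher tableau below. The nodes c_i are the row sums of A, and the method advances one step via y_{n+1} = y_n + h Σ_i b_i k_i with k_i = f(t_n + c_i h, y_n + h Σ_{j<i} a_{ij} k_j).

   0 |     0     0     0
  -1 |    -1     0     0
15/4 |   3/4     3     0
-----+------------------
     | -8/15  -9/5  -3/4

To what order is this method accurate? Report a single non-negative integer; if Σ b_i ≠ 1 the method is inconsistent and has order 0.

b = (-8/15, -9/5, -3/4)
c = (0, -1, 15/4)
Ac = (0, 0, -3)
Σ b_i: (-8/15)·1 + (-9/5)·1 + (-3/4)·1 = -37/12 ≠ 1 ⇒ order 0.

0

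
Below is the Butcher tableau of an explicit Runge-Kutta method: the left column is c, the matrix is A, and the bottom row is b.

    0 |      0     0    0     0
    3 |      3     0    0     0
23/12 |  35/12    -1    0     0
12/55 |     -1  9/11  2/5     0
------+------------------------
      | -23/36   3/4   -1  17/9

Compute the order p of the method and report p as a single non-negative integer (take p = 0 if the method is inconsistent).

b = (-23/36, 3/4, -1, 17/9)
c = (0, 3, 23/12, 12/55)
Ac = (0, 0, -3, 1063/330)
Σ b_i: (-23/36)·1 + 3/4·1 + (-1)·1 + 17/9·1 = 1 ✓
b·c: 3/4·3 + (-1)·23/12 + 17/9·12/55 = 41/55 ≠ 1/2 ⇒ order 1.

1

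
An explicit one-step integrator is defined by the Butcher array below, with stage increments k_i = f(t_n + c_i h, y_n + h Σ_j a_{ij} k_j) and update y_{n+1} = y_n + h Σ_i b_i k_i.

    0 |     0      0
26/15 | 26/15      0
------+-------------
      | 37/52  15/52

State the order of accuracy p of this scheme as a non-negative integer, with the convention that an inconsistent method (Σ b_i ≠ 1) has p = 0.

b = (37/52, 15/52)
c = (0, 26/15)
Σ b_i: 37/52·1 + 15/52·1 = 1 ✓
b·c: 15/52·26/15 = 1/2 ✓; 2 stages ⇒ order 2.

2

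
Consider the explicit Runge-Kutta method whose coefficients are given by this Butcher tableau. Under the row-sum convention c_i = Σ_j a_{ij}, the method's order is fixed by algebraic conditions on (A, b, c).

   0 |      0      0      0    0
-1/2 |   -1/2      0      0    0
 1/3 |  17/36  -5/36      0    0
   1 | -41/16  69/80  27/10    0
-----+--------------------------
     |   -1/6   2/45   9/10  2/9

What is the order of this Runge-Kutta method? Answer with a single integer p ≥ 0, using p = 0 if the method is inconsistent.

b = (-1/6, 2/45, 9/10, 2/9)
c = (0, -1/2, 1/3, 1)
Ac = (0, 0, 5/72, 15/32)
Σ b_i: (-1/6)·1 + 2/45·1 + 9/10·1 + 2/9·1 = 1 ✓
b·c: 2/45·(-1/2) + 9/10·1/3 + 2/9·1 = 1/2 ✓
b·c²: 2/45·1/4 + 9/10·1/9 + 2/9·1 = 1/3 ✓
b·Ac: 9/10·5/72 + 2/9·15/32 = 1/6 ✓
b·c³: 2/45·(-1/8) + 9/10·1/27 + 2/9·1 = 1/4 ✓
b·(c∘Ac): 9/10·5/216 + 2/9·15/32 = 1/8 ✓
b·Ac²: 9/10·(-5/144) + 2/9·33/64 = 1/12 ✓
b·A²c: 2/9·3/16 = 1/24 ✓; 4 stages ⇒ order 4.

4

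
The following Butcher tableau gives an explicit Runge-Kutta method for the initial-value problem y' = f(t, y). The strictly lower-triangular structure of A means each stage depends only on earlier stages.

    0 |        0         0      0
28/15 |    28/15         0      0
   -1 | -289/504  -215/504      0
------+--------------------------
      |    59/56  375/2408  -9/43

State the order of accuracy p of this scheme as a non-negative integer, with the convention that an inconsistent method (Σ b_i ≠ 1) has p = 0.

3

b = (59/56, 375/2408, -9/43)
c = (0, 28/15, -1)
Ac = (0, 0, -43/54)
Σ b_i: 59/56·1 + 375/2408·1 + (-9/43)·1 = 1 ✓
b·c: 375/2408·28/15 + (-9/43)·(-1) = 1/2 ✓
b·c²: 375/2408·784/225 + (-9/43)·1 = 1/3 ✓
b·Ac: (-9/43)·(-43/54) = 1/6 ✓; 3 stages ⇒ order 3.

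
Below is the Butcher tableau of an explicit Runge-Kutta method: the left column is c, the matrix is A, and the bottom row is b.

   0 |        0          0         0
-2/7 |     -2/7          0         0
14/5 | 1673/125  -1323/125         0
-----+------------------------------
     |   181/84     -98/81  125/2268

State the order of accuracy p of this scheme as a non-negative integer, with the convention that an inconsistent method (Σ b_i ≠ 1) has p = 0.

3

b = (181/84, -98/81, 125/2268)
c = (0, -2/7, 14/5)
Ac = (0, 0, 378/125)
Σ b_i: 181/84·1 + (-98/81)·1 + 125/2268·1 = 1 ✓
b·c: (-98/81)·(-2/7) + 125/2268·14/5 = 1/2 ✓
b·c²: (-98/81)·4/49 + 125/2268·196/25 = 1/3 ✓
b·Ac: 125/2268·378/125 = 1/6 ✓; 3 stages ⇒ order 3.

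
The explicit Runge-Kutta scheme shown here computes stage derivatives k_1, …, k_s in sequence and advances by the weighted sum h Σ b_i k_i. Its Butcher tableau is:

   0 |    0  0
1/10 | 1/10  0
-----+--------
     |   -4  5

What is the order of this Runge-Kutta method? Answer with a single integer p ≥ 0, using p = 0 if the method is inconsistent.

b = (-4, 5)
c = (0, 1/10)
Σ b_i: (-4)·1 + 5·1 = 1 ✓
b·c: 5·1/10 = 1/2 ✓; 2 stages ⇒ order 2.

2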